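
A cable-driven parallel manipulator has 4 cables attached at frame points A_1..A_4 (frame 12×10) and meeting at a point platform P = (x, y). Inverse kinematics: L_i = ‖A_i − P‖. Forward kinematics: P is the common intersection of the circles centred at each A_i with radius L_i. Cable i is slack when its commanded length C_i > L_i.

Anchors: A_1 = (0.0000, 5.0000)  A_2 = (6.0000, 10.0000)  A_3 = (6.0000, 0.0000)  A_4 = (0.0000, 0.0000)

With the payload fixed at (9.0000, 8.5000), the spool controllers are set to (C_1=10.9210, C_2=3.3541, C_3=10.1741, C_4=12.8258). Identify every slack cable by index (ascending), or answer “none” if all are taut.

i=1: geometric 9.6566 vs commanded 10.9210 ⇒ slack
i=2: geometric 3.3541 vs commanded 3.3541 ⇒ taut
i=3: geometric 9.0139 vs commanded 10.1741 ⇒ slack
i=4: geometric 12.3794 vs commanded 12.8258 ⇒ slack

1, 3, 4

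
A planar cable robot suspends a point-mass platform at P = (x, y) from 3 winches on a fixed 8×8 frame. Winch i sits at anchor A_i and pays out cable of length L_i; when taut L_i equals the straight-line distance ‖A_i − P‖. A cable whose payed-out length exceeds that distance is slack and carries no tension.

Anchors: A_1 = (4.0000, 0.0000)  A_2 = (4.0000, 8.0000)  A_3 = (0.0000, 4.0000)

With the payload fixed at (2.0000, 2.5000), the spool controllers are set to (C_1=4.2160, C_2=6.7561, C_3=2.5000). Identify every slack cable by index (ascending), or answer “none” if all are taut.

1, 2

i=1: geometric 3.2016 vs commanded 4.2160 ⇒ slack
i=2: geometric 5.8523 vs commanded 6.7561 ⇒ slack
i=3: geometric 2.5000 vs commanded 2.5000 ⇒ taut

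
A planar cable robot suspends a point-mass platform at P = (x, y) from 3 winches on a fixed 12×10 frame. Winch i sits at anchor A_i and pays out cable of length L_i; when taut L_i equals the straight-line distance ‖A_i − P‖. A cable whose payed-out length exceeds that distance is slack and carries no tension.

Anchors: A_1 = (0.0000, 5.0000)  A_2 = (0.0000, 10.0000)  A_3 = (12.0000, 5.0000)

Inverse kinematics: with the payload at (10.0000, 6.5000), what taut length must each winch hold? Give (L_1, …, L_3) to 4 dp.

L_1: Δ = A_1−P = (-10.0000, -1.5000) → ‖Δ‖ = √102.2500 = 10.1119
L_2: Δ = A_2−P = (-10.0000, 3.5000) → ‖Δ‖ = √112.2500 = 10.5948
L_3: Δ = A_3−P = (2.0000, -1.5000) → ‖Δ‖ = √6.2500 = 2.5000

(10.1119, 10.5948, 2.5000)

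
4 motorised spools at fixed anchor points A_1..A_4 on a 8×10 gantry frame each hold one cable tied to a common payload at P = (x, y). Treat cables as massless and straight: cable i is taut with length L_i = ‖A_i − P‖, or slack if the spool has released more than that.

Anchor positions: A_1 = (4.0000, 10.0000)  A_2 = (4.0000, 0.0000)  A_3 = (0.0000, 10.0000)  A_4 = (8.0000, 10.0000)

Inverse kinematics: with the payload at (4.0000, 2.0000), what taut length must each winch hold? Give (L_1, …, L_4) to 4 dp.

cable 1: Δx=0.0000, Δy=8.0000; L_1 = √(Δx²+Δy²) = 8.0000
cable 2: Δx=0.0000, Δy=-2.0000; L_2 = √(Δx²+Δy²) = 2.0000
cable 3: Δx=-4.0000, Δy=8.0000; L_3 = √(Δx²+Δy²) = 8.9443
cable 4: Δx=4.0000, Δy=8.0000; L_4 = √(Δx²+Δy²) = 8.9443

(8.0000, 2.0000, 8.9443, 8.9443)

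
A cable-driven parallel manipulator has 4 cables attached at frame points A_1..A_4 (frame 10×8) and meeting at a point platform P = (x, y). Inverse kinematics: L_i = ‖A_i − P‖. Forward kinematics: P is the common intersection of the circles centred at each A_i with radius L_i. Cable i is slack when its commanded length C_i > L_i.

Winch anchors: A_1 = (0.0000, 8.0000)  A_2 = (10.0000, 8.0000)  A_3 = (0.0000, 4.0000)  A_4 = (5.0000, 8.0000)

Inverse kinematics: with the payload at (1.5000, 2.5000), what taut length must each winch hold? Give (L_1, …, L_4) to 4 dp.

(5.7009, 10.1242, 2.1213, 6.5192)

L_1: Δ = A_1−P = (-1.5000, 5.5000) → ‖Δ‖ = √32.5000 = 5.7009
L_2: Δ = A_2−P = (8.5000, 5.5000) → ‖Δ‖ = √102.5000 = 10.1242
L_3: Δ = A_3−P = (-1.5000, 1.5000) → ‖Δ‖ = √4.5000 = 2.1213
L_4: Δ = A_4−P = (3.5000, 5.5000) → ‖Δ‖ = √42.5000 = 6.5192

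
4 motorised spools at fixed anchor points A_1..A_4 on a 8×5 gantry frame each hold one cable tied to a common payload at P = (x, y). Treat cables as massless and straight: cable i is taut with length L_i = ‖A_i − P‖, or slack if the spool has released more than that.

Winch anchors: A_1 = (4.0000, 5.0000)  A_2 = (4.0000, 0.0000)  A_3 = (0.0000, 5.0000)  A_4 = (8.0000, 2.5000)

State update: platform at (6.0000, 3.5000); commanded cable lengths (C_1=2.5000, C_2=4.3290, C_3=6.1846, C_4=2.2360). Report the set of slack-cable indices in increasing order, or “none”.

cable 1: √((-2.0000)²+(1.5000)²)=2.5000, C_1=2.5000: taut
cable 2: √((-2.0000)²+(-3.5000)²)=4.0311, C_2=4.3290: slack
cable 3: √((-6.0000)²+(1.5000)²)=6.1847, C_3=6.1846: taut
cable 4: √((2.0000)²+(-1.0000)²)=2.2361, C_4=2.2360: taut

2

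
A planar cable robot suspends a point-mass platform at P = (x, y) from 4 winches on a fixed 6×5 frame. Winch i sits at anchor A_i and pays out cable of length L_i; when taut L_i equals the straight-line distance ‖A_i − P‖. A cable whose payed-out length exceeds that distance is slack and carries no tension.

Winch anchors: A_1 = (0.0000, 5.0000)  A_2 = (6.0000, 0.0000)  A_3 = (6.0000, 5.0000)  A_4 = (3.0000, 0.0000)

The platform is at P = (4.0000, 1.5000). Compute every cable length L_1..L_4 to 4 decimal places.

L_1 = √((0.0000−4.0000)² + (5.0000−1.5000)²) = 5.3151
L_2 = √((6.0000−4.0000)² + (0.0000−1.5000)²) = 2.5000
L_3 = √((6.0000−4.0000)² + (5.0000−1.5000)²) = 4.0311
L_4 = √((3.0000−4.0000)² + (0.0000−1.5000)²) = 1.8028

(5.3151, 2.5000, 4.0311, 1.8028)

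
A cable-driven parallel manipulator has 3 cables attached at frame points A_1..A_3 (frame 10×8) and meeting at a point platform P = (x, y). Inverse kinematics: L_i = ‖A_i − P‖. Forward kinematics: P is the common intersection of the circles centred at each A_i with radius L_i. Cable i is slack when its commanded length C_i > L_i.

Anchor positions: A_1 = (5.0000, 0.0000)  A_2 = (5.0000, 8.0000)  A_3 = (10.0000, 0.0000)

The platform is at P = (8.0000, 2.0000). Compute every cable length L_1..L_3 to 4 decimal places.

L_1 = √((5.0000−8.0000)² + (0.0000−2.0000)²) = 3.6056
L_2 = √((5.0000−8.0000)² + (8.0000−2.0000)²) = 6.7082
L_3 = √((10.0000−8.0000)² + (0.0000−2.0000)²) = 2.8284

(3.6056, 6.7082, 2.8284)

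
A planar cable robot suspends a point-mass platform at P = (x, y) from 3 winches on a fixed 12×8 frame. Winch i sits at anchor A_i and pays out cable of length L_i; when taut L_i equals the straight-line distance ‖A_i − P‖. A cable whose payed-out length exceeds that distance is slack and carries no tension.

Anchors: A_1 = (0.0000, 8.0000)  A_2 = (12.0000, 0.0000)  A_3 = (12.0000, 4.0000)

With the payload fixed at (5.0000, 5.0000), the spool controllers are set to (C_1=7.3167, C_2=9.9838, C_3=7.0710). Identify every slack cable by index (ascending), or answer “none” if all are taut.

1, 2

cable 1: √((-5.0000)²+(3.0000)²)=5.8310, C_1=7.3167: slack
cable 2: √((7.0000)²+(-5.0000)²)=8.6023, C_2=9.9838: slack
cable 3: √((7.0000)²+(-1.0000)²)=7.0711, C_3=7.0710: taut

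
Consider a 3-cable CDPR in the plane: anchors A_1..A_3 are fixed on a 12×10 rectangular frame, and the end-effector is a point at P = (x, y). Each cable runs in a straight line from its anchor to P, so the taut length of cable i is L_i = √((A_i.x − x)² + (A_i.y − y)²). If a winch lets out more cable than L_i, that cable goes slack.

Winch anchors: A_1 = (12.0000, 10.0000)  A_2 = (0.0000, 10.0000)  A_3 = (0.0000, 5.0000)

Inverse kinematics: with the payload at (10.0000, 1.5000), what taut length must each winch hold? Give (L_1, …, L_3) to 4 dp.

L_1: Δ = A_1−P = (2.0000, 8.5000) → ‖Δ‖ = √76.2500 = 8.7321
L_2: Δ = A_2−P = (-10.0000, 8.5000) → ‖Δ‖ = √172.2500 = 13.1244
L_3: Δ = A_3−P = (-10.0000, 3.5000) → ‖Δ‖ = √112.2500 = 10.5948

(8.7321, 13.1244, 10.5948)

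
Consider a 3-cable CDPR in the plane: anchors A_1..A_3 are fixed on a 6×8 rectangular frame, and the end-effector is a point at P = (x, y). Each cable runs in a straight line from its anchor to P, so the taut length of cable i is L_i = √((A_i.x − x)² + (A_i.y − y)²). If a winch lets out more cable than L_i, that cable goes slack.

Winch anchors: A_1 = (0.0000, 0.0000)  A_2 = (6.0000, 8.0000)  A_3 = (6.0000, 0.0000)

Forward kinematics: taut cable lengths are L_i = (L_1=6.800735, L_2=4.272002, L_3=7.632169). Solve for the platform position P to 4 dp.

(2.0000, 6.5000)

circle eqns → linear via eq_j − eq_1; set q_j = A_j·A_j − L_j²
q_1 = 0.0000+0.0000−46.2500 = -46.2500
-12.0000·x − 16.0000·y = q_1−q_2 = -128.0000
-12.0000·x + 0.0000·y = q_1−q_3 = -24.0000
solve first two rows → x=2.0000, y=6.5000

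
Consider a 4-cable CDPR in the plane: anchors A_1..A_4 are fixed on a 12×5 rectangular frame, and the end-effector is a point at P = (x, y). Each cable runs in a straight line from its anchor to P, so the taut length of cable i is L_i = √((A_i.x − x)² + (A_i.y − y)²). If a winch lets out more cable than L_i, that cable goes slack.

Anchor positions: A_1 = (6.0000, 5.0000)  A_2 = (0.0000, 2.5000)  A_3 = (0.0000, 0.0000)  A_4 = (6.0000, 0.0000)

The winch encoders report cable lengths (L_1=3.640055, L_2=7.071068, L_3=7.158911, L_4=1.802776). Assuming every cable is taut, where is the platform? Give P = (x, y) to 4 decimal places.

circle eqns → linear via eq_j − eq_1; set k_j = A_j·A_j − L_j²
k_1 = 36.0000+25.0000−13.2500 = 47.7500
12.0000·x + 5.0000·y = k_1−k_2 = 91.5000
12.0000·x + 10.0000·y = k_1−k_3 = 99.0000
0.0000·x + 10.0000·y = k_1−k_4 = 15.0000
solve first two rows → x=7.0000, y=1.5000
check cable 4: ‖A_4−P‖² = 3.2500 ≈ L_4² = 3.2500 ✓

(7.0000, 1.5000)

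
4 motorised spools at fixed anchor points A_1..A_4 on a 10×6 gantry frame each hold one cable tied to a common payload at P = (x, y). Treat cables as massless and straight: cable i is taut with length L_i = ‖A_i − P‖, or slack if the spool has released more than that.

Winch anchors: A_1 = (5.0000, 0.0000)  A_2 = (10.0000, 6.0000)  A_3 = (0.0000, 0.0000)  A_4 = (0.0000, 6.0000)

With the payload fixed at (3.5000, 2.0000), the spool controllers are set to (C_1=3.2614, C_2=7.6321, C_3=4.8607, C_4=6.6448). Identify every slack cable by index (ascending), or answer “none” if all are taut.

1, 3, 4

cable 1: √((1.5000)²+(-2.0000)²)=2.5000, C_1=3.2614: slack
cable 2: √((6.5000)²+(4.0000)²)=7.6322, C_2=7.6321: taut
cable 3: √((-3.5000)²+(-2.0000)²)=4.0311, C_3=4.8607: slack
cable 4: √((-3.5000)²+(4.0000)²)=5.3151, C_4=6.6448: slack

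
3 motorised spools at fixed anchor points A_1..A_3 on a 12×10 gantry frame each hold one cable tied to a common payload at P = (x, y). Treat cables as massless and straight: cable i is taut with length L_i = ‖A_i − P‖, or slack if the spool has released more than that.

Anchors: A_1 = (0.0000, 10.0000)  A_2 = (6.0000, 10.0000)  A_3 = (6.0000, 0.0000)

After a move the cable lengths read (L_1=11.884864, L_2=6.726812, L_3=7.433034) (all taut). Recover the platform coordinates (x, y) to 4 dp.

(11.0000, 5.5000)

each cable: (A_i−P)·(A_i−P) = L_i²; let k_i = ‖A_i‖²−L_i²
k_1 = 0.0000+100.0000−141.2500 = -41.2500
row 1: -12.0000x + 0.0000y = -132.0000  (k_2=90.7500)
row 2: -12.0000x + 20.0000y = -22.0000  (k_3=-19.2500)
Cramer on rows 1–2 → x = 11.0000, y = 5.5000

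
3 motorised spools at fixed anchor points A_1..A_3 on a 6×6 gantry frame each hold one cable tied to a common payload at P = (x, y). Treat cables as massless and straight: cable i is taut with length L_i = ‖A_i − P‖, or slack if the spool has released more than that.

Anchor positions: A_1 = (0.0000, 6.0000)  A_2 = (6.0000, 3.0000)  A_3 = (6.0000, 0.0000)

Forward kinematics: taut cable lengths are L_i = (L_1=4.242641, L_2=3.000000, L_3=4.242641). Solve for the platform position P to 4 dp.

(3.0000, 3.0000)

circle eqns → linear via eq_j − eq_1; set q_j = A_j·A_j − L_j²
q_1 = 0.0000+36.0000−18.0000 = 18.0000
-12.0000·x + 6.0000·y = q_1−q_2 = -18.0000
-12.0000·x + 12.0000·y = q_1−q_3 = 0.0000
solve first two rows → x=3.0000, y=3.0000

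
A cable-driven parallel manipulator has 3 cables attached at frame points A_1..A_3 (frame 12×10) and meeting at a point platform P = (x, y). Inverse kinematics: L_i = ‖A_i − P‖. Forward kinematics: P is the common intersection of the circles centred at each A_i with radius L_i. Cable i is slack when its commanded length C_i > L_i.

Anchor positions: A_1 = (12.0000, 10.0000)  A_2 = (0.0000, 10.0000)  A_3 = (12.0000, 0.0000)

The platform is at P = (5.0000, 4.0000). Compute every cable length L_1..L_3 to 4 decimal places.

cable 1: Δx=7.0000, Δy=6.0000; L_1 = √(Δx²+Δy²) = 9.2195
cable 2: Δx=-5.0000, Δy=6.0000; L_2 = √(Δx²+Δy²) = 7.8102
cable 3: Δx=7.0000, Δy=-4.0000; L_3 = √(Δx²+Δy²) = 8.0623

(9.2195, 7.8102, 8.0623)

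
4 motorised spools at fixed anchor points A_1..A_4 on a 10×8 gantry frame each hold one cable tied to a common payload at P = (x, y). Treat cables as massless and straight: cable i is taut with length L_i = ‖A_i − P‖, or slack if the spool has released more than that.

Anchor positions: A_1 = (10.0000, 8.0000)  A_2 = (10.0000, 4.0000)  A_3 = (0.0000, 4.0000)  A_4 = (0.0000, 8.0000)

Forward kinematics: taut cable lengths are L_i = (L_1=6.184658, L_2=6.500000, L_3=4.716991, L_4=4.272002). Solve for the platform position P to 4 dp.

(4.0000, 6.5000)

each cable: (A_i−P)·(A_i−P) = L_i²; let k_i = ‖A_i‖²−L_i²
k_1 = 100.0000+64.0000−38.2500 = 125.7500
row 1: 0.0000x + 8.0000y = 52.0000  (k_2=73.7500)
row 2: 20.0000x + 8.0000y = 132.0000  (k_3=-6.2500)
row 3: 20.0000x + 0.0000y = 80.0000  (k_4=45.7500)
Cramer on rows 1–2 → x = 4.0000, y = 6.5000
check cable 4: ‖A_4−P‖² = 18.2500 ≈ L_4² = 18.2500 ✓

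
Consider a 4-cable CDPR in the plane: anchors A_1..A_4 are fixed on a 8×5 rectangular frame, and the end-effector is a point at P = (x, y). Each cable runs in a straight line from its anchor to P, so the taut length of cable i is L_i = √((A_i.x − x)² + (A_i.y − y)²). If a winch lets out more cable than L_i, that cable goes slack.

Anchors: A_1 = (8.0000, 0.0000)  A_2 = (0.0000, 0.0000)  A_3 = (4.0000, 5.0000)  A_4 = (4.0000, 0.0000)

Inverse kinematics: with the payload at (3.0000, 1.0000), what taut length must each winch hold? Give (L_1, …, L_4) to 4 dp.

(5.0990, 3.1623, 4.1231, 1.4142)

L_1: Δ = A_1−P = (5.0000, -1.0000) → ‖Δ‖ = √26.0000 = 5.0990
L_2: Δ = A_2−P = (-3.0000, -1.0000) → ‖Δ‖ = √10.0000 = 3.1623
L_3: Δ = A_3−P = (1.0000, 4.0000) → ‖Δ‖ = √17.0000 = 4.1231
L_4: Δ = A_4−P = (1.0000, -1.0000) → ‖Δ‖ = √2.0000 = 1.4142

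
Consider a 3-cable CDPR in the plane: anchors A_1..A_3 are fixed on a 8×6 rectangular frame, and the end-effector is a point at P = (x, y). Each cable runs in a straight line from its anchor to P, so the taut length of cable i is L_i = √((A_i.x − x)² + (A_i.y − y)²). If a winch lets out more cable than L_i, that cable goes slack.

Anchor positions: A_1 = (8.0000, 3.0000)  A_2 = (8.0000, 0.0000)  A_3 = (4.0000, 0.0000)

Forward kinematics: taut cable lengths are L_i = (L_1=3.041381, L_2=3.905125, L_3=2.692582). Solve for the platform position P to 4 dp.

(5.0000, 2.5000)

expand ‖A_i−P‖²=L_i² and subtract eq 1 (k_i ≔ ‖A_i‖²−L_i²)
k_1 = 64.0000+9.0000−9.2500 = 63.7500
eq1−eq2 → [0.0000  6.0000]·P = 15.0000
eq1−eq3 → [8.0000  6.0000]·P = 55.0000
2×2 solve → P = (5.0000, 2.5000)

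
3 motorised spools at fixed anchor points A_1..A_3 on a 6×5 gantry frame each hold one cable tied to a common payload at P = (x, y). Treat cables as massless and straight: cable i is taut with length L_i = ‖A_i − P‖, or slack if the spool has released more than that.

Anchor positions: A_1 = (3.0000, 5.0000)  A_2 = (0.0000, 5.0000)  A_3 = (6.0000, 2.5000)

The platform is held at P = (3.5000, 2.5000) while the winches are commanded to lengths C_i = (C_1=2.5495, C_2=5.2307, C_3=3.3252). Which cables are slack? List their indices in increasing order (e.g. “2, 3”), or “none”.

i=1: geometric 2.5495 vs commanded 2.5495 ⇒ taut
i=2: geometric 4.3012 vs commanded 5.2307 ⇒ slack
i=3: geometric 2.5000 vs commanded 3.3252 ⇒ slack

2, 3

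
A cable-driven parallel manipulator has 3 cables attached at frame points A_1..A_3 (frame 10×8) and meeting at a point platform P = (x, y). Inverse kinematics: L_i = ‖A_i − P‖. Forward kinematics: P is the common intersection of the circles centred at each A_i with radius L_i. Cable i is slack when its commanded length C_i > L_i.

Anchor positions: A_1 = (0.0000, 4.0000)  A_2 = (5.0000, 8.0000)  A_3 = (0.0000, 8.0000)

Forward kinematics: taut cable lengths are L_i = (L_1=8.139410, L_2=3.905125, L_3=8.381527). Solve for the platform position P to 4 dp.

(8.0000, 5.5000)

each cable: (A_i−P)·(A_i−P) = L_i²; let k_i = ‖A_i‖²−L_i²
k_1 = 0.0000+16.0000−66.2500 = -50.2500
row 1: -10.0000x − 8.0000y = -124.0000  (k_2=73.7500)
row 2: 0.0000x − 8.0000y = -44.0000  (k_3=-6.2500)
Cramer on rows 1–2 → x = 8.0000, y = 5.5000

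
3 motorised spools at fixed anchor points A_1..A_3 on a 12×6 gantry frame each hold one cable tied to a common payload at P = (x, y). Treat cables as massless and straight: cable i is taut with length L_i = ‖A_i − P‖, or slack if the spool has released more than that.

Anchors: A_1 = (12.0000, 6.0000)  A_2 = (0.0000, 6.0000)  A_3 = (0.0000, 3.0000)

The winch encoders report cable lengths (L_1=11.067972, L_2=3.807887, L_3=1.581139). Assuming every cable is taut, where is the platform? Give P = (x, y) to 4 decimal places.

circle eqns → linear via eq_j − eq_1; set k_j = A_j·A_j − L_j²
k_1 = 144.0000+36.0000−122.5000 = 57.5000
24.0000·x + 0.0000·y = k_1−k_2 = 36.0000
24.0000·x + 6.0000·y = k_1−k_3 = 51.0000
solve first two rows → x=1.5000, y=2.5000

(1.5000, 2.5000)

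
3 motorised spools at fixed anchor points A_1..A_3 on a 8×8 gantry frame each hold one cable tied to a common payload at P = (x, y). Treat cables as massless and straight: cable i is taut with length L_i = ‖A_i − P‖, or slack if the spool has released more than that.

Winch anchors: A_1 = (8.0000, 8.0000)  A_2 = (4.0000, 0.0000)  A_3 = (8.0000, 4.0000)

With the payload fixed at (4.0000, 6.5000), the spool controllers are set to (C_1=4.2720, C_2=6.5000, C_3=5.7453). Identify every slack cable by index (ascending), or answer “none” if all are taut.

3

cable 1: √((4.0000)²+(1.5000)²)=4.2720, C_1=4.2720: taut
cable 2: √((0.0000)²+(-6.5000)²)=6.5000, C_2=6.5000: taut
cable 3: √((4.0000)²+(-2.5000)²)=4.7170, C_3=5.7453: slack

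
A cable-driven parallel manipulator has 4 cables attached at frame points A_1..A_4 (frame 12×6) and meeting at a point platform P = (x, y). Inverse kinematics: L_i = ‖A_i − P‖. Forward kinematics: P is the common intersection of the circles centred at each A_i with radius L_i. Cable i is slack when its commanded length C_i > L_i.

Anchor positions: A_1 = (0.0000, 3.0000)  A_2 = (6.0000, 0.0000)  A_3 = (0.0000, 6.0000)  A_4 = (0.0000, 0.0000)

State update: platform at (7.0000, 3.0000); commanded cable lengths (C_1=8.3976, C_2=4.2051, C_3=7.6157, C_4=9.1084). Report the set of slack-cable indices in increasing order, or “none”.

1, 2, 4

cable 1: √((-7.0000)²+(0.0000)²)=7.0000, C_1=8.3976: slack
cable 2: √((-1.0000)²+(-3.0000)²)=3.1623, C_2=4.2051: slack
cable 3: √((-7.0000)²+(3.0000)²)=7.6158, C_3=7.6157: taut
cable 4: √((-7.0000)²+(-3.0000)²)=7.6158, C_4=9.1084: slack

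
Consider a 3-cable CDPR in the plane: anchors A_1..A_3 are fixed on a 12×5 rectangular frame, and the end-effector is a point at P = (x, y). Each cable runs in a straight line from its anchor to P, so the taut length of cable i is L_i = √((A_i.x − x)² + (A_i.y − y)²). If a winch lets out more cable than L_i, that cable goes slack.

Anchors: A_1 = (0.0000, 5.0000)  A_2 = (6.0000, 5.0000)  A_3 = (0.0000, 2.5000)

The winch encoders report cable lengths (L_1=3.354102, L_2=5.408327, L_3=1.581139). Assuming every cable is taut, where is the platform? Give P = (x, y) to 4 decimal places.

circle eqns → linear via eq_j − eq_1; set k_j = A_j·A_j − L_j²
k_1 = 0.0000+25.0000−11.2500 = 13.7500
-12.0000·x + 0.0000·y = k_1−k_2 = -18.0000
0.0000·x + 5.0000·y = k_1−k_3 = 10.0000
solve first two rows → x=1.5000, y=2.0000

(1.5000, 2.0000)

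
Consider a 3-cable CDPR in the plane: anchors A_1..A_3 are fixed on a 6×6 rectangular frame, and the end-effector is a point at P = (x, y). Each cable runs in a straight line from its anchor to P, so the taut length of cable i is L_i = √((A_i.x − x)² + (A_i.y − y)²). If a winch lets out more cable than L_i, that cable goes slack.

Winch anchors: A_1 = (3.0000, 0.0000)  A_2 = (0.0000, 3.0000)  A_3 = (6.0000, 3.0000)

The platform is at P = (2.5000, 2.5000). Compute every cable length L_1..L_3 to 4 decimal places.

(2.5495, 2.5495, 3.5355)

cable 1: Δx=0.5000, Δy=-2.5000; L_1 = √(Δx²+Δy²) = 2.5495
cable 2: Δx=-2.5000, Δy=0.5000; L_2 = √(Δx²+Δy²) = 2.5495
cable 3: Δx=3.5000, Δy=0.5000; L_3 = √(Δx²+Δy²) = 3.5355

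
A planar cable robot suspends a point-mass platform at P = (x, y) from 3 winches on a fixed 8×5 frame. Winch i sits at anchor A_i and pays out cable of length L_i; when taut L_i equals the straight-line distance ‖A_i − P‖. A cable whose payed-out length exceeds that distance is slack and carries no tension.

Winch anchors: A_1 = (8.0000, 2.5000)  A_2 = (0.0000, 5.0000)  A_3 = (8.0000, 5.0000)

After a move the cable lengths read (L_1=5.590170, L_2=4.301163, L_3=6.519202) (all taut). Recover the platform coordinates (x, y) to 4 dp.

(2.5000, 1.5000)

circle eqns → linear via eq_j − eq_1; set c_j = A_j·A_j − L_j²
c_1 = 64.0000+6.2500−31.2500 = 39.0000
16.0000·x − 5.0000·y = c_1−c_2 = 32.5000
0.0000·x − 5.0000·y = c_1−c_3 = -7.5000
solve first two rows → x=2.5000, y=1.5000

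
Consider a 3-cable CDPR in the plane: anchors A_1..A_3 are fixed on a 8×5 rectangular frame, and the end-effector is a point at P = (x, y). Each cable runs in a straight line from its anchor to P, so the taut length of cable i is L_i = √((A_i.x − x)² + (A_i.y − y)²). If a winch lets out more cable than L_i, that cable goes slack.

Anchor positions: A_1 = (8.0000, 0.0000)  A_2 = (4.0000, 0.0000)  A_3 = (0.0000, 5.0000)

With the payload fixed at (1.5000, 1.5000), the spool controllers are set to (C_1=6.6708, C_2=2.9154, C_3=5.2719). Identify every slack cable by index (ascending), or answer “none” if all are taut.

cable 1: L_1 = ‖A_1−P‖ = 6.6708;  C_1 = 6.6708 → taut
cable 2: L_2 = ‖A_2−P‖ = 2.9155;  C_2 = 2.9154 → taut
cable 3: L_3 = ‖A_3−P‖ = 3.8079;  C_3 = 5.2719 → slack

3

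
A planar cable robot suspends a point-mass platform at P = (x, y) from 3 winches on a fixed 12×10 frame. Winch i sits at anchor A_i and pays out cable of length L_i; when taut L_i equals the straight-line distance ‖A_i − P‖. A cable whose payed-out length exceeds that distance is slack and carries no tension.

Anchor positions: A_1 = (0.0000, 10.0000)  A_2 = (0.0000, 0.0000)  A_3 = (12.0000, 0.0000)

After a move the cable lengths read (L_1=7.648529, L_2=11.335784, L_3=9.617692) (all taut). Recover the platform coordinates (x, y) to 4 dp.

(7.5000, 8.5000)

each cable: (A_i−P)·(A_i−P) = L_i²; let c_i = ‖A_i‖²−L_i²
c_1 = 0.0000+100.0000−58.5000 = 41.5000
row 1: 0.0000x + 20.0000y = 170.0000  (c_2=-128.5000)
row 2: -24.0000x + 20.0000y = -10.0000  (c_3=51.5000)
Cramer on rows 1–2 → x = 7.5000, y = 8.5000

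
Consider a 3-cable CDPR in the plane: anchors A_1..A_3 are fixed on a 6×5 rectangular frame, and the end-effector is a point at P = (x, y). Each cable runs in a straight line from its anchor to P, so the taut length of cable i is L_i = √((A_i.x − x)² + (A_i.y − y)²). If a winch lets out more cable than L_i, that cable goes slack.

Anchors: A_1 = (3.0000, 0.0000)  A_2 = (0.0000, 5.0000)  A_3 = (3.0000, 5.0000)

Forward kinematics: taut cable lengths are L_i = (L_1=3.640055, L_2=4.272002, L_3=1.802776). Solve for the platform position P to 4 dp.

circle eqns → linear via eq_j − eq_1; set q_j = A_j·A_j − L_j²
q_1 = 9.0000+0.0000−13.2500 = -4.2500
6.0000·x − 10.0000·y = q_1−q_2 = -11.0000
0.0000·x − 10.0000·y = q_1−q_3 = -35.0000
solve first two rows → x=4.0000, y=3.5000

(4.0000, 3.5000)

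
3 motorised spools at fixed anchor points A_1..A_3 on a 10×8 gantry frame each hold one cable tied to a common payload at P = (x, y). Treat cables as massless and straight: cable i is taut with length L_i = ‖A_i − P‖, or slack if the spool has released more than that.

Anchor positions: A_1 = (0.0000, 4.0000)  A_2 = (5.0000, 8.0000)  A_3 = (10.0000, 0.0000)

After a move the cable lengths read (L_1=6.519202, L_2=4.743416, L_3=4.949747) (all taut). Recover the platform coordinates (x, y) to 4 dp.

(6.5000, 3.5000)

expand ‖A_i−P‖²=L_i² and subtract eq 1 (c_i ≔ ‖A_i‖²−L_i²)
c_1 = 0.0000+16.0000−42.5000 = -26.5000
eq1−eq2 → [-10.0000  -8.0000]·P = -93.0000
eq1−eq3 → [-20.0000  8.0000]·P = -102.0000
2×2 solve → P = (6.5000, 3.5000)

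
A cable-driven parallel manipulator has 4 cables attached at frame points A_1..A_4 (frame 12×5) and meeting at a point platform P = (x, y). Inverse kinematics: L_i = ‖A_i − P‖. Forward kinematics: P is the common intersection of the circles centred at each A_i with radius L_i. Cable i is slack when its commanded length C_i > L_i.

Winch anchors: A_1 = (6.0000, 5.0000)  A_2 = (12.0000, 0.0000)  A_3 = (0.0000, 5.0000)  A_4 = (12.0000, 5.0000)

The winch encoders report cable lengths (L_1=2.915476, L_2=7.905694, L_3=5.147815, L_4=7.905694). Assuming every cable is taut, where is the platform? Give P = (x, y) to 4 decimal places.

each cable: (A_i−P)·(A_i−P) = L_i²; let q_i = ‖A_i‖²−L_i²
q_1 = 36.0000+25.0000−8.5000 = 52.5000
row 1: -12.0000x + 10.0000y = -29.0000  (q_2=81.5000)
row 2: 12.0000x + 0.0000y = 54.0000  (q_3=-1.5000)
row 3: -12.0000x + 0.0000y = -54.0000  (q_4=106.5000)
Cramer on rows 1–2 → x = 4.5000, y = 2.5000
check cable 4: ‖A_4−P‖² = 62.5000 ≈ L_4² = 62.5000 ✓

(4.5000, 2.5000)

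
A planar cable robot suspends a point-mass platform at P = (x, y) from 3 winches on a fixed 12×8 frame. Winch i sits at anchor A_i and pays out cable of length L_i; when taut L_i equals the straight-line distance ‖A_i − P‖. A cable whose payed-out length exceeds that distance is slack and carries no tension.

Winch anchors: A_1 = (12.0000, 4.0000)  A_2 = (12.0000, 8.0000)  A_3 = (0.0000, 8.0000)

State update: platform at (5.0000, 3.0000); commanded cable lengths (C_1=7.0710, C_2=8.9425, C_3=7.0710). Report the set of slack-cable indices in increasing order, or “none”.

cable 1: √((7.0000)²+(1.0000)²)=7.0711, C_1=7.0710: taut
cable 2: √((7.0000)²+(5.0000)²)=8.6023, C_2=8.9425: slack
cable 3: √((-5.0000)²+(5.0000)²)=7.0711, C_3=7.0710: taut

2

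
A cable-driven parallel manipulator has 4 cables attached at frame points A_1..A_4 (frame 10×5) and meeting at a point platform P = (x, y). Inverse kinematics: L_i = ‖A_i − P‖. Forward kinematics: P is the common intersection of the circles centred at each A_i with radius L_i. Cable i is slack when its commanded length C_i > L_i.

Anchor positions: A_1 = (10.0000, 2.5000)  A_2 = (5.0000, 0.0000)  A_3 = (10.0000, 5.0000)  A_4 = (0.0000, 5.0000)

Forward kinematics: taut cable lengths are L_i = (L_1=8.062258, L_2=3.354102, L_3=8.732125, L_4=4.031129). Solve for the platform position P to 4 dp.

(2.0000, 1.5000)

circle eqns → linear via eq_j − eq_1; set k_j = A_j·A_j − L_j²
k_1 = 100.0000+6.2500−65.0000 = 41.2500
10.0000·x + 5.0000·y = k_1−k_2 = 27.5000
0.0000·x − 5.0000·y = k_1−k_3 = -7.5000
20.0000·x − 5.0000·y = k_1−k_4 = 32.5000
solve first two rows → x=2.0000, y=1.5000
check cable 4: ‖A_4−P‖² = 16.2500 ≈ L_4² = 16.2500 ✓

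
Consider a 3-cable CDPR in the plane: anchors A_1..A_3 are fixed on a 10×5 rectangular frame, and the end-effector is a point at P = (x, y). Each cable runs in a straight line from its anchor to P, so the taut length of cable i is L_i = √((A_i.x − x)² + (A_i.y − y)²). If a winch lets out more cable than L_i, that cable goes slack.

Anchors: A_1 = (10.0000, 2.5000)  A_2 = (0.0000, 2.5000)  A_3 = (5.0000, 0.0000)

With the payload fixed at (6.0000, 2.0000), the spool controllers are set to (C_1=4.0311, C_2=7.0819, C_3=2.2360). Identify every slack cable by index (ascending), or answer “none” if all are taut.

2

cable 1: L_1 = ‖A_1−P‖ = 4.0311;  C_1 = 4.0311 → taut
cable 2: L_2 = ‖A_2−P‖ = 6.0208;  C_2 = 7.0819 → slack
cable 3: L_3 = ‖A_3−P‖ = 2.2361;  C_3 = 2.2360 → taut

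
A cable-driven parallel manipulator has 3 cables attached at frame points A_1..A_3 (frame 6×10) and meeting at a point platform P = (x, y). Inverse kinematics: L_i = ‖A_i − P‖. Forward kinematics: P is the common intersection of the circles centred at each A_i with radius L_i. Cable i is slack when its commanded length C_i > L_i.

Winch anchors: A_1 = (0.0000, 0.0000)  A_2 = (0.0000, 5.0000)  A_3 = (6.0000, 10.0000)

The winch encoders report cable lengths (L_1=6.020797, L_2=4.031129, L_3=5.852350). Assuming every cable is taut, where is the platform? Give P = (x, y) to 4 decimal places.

expand ‖A_i−P‖²=L_i² and subtract eq 1 (k_i ≔ ‖A_i‖²−L_i²)
k_1 = 0.0000+0.0000−36.2500 = -36.2500
eq1−eq2 → [0.0000  -10.0000]·P = -45.0000
eq1−eq3 → [-12.0000  -20.0000]·P = -138.0000
2×2 solve → P = (4.0000, 4.5000)

(4.0000, 4.5000)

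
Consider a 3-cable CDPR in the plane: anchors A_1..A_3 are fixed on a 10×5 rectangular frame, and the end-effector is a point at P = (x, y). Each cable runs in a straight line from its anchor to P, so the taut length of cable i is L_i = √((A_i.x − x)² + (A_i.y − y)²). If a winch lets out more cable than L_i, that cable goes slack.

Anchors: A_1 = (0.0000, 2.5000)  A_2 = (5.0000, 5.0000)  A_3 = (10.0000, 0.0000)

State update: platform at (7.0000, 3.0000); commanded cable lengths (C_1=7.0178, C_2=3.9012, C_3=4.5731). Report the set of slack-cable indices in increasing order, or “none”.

cable 1: L_1 = ‖A_1−P‖ = 7.0178;  C_1 = 7.0178 → taut
cable 2: L_2 = ‖A_2−P‖ = 2.8284;  C_2 = 3.9012 → slack
cable 3: L_3 = ‖A_3−P‖ = 4.2426;  C_3 = 4.5731 → slack

2, 3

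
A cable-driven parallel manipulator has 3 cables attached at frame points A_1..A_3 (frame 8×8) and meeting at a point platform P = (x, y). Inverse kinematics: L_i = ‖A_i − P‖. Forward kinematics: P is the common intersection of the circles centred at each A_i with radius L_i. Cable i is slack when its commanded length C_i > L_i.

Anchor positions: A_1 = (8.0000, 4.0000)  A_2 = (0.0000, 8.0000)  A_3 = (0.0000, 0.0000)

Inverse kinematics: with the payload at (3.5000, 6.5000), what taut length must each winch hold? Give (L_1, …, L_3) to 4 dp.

L_1: Δ = A_1−P = (4.5000, -2.5000) → ‖Δ‖ = √26.5000 = 5.1478
L_2: Δ = A_2−P = (-3.5000, 1.5000) → ‖Δ‖ = √14.5000 = 3.8079
L_3: Δ = A_3−P = (-3.5000, -6.5000) → ‖Δ‖ = √54.5000 = 7.3824

(5.1478, 3.8079, 7.3824)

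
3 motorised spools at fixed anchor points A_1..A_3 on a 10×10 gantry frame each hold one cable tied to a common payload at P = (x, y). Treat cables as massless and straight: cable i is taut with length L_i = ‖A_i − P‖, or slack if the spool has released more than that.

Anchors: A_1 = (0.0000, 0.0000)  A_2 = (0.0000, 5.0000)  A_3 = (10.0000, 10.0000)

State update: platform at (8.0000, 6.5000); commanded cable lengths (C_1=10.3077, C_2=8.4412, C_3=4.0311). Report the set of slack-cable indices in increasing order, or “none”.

cable 1: L_1 = ‖A_1−P‖ = 10.3078;  C_1 = 10.3077 → taut
cable 2: L_2 = ‖A_2−P‖ = 8.1394;  C_2 = 8.4412 → slack
cable 3: L_3 = ‖A_3−P‖ = 4.0311;  C_3 = 4.0311 → taut

2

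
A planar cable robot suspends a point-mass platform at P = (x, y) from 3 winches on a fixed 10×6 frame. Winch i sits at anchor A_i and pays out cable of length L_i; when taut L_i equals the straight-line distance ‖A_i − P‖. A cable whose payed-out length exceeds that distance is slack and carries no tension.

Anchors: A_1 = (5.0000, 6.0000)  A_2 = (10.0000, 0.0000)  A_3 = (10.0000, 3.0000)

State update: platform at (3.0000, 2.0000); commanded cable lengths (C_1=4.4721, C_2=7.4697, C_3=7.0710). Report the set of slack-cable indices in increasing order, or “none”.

i=1: geometric 4.4721 vs commanded 4.4721 ⇒ taut
i=2: geometric 7.2801 vs commanded 7.4697 ⇒ slack
i=3: geometric 7.0711 vs commanded 7.0710 ⇒ taut

2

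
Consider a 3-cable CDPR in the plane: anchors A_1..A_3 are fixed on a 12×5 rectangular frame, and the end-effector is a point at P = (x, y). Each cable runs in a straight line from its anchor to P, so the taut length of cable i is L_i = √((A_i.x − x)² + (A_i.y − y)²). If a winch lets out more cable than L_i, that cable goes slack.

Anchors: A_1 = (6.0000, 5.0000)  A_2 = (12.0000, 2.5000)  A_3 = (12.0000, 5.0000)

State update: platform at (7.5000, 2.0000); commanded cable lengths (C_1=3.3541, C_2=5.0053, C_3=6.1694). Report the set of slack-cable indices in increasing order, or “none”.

2, 3

i=1: geometric 3.3541 vs commanded 3.3541 ⇒ taut
i=2: geometric 4.5277 vs commanded 5.0053 ⇒ slack
i=3: geometric 5.4083 vs commanded 6.1694 ⇒ slack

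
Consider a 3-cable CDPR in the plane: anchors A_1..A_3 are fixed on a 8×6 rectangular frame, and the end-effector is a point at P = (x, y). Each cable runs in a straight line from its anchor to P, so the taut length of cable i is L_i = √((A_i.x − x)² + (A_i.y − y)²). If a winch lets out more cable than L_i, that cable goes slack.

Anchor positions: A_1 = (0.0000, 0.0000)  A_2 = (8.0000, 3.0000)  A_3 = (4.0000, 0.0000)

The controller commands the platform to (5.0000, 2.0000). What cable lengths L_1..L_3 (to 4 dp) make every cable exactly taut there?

L_1: Δ = A_1−P = (-5.0000, -2.0000) → ‖Δ‖ = √29.0000 = 5.3852
L_2: Δ = A_2−P = (3.0000, 1.0000) → ‖Δ‖ = √10.0000 = 3.1623
L_3: Δ = A_3−P = (-1.0000, -2.0000) → ‖Δ‖ = √5.0000 = 2.2361

(5.3852, 3.1623, 2.2361)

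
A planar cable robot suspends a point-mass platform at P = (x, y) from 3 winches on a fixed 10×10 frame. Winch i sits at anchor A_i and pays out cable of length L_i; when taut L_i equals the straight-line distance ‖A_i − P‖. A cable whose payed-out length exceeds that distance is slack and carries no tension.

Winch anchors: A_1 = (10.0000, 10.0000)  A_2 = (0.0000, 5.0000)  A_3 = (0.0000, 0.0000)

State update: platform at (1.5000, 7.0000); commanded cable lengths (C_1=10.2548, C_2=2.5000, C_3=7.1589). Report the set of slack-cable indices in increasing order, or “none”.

1

cable 1: √((8.5000)²+(3.0000)²)=9.0139, C_1=10.2548: slack
cable 2: √((-1.5000)²+(-2.0000)²)=2.5000, C_2=2.5000: taut
cable 3: √((-1.5000)²+(-7.0000)²)=7.1589, C_3=7.1589: taut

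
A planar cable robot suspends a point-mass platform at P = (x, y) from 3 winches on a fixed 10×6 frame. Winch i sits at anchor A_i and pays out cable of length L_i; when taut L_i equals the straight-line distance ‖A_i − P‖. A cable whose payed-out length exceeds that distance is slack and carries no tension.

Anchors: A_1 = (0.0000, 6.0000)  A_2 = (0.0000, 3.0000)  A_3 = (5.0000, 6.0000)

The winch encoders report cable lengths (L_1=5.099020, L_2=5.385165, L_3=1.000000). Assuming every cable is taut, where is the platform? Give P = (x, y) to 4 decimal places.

circle eqns → linear via eq_j − eq_1; set c_j = A_j·A_j − L_j²
c_1 = 0.0000+36.0000−26.0000 = 10.0000
0.0000·x + 6.0000·y = c_1−c_2 = 30.0000
-10.0000·x + 0.0000·y = c_1−c_3 = -50.0000
solve first two rows → x=5.0000, y=5.0000

(5.0000, 5.0000)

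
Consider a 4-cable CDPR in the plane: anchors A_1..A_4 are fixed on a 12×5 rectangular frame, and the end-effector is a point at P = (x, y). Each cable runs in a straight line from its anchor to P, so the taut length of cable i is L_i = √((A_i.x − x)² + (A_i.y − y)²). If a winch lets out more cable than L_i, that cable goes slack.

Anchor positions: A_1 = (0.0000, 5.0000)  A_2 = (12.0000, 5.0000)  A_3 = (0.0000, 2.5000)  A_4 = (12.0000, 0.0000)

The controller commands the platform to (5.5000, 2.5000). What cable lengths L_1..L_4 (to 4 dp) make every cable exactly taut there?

(6.0415, 6.9642, 5.5000, 6.9642)

L_1 = √((0.0000−5.5000)² + (5.0000−2.5000)²) = 6.0415
L_2 = √((12.0000−5.5000)² + (5.0000−2.5000)²) = 6.9642
L_3 = √((0.0000−5.5000)² + (2.5000−2.5000)²) = 5.5000
L_4 = √((12.0000−5.5000)² + (0.0000−2.5000)²) = 6.9642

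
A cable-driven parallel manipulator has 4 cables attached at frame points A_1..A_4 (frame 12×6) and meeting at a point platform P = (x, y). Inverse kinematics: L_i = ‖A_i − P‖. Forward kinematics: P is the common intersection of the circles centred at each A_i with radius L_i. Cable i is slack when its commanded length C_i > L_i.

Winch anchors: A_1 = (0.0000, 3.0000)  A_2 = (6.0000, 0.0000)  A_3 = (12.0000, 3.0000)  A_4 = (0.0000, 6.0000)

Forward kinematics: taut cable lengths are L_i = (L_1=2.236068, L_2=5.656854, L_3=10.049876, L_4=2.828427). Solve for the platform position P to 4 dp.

(2.0000, 4.0000)

each cable: (A_i−P)·(A_i−P) = L_i²; let q_i = ‖A_i‖²−L_i²
q_1 = 0.0000+9.0000−5.0000 = 4.0000
row 1: -12.0000x + 6.0000y = 0.0000  (q_2=4.0000)
row 2: -24.0000x + 0.0000y = -48.0000  (q_3=52.0000)
row 3: 0.0000x − 6.0000y = -24.0000  (q_4=28.0000)
Cramer on rows 1–2 → x = 2.0000, y = 4.0000
check cable 4: ‖A_4−P‖² = 8.0000 ≈ L_4² = 8.0000 ✓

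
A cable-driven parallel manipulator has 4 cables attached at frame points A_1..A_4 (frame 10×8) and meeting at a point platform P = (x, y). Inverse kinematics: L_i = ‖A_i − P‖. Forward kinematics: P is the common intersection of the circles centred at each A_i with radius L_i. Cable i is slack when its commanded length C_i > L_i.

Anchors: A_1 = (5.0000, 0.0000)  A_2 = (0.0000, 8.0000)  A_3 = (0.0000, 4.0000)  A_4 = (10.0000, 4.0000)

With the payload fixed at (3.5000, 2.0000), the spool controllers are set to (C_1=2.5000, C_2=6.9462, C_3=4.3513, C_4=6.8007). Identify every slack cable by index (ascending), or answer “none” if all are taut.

cable 1: √((1.5000)²+(-2.0000)²)=2.5000, C_1=2.5000: taut
cable 2: √((-3.5000)²+(6.0000)²)=6.9462, C_2=6.9462: taut
cable 3: √((-3.5000)²+(2.0000)²)=4.0311, C_3=4.3513: slack
cable 4: √((6.5000)²+(2.0000)²)=6.8007, C_4=6.8007: taut

3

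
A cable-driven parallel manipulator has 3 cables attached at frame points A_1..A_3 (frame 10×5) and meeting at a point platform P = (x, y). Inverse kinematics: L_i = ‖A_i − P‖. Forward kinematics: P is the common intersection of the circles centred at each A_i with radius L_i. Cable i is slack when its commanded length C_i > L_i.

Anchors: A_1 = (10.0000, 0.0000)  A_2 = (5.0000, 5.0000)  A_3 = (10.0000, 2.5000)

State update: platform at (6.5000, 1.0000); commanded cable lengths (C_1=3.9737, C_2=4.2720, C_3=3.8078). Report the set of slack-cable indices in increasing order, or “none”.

1

i=1: geometric 3.6401 vs commanded 3.9737 ⇒ slack
i=2: geometric 4.2720 vs commanded 4.2720 ⇒ taut
i=3: geometric 3.8079 vs commanded 3.8078 ⇒ taut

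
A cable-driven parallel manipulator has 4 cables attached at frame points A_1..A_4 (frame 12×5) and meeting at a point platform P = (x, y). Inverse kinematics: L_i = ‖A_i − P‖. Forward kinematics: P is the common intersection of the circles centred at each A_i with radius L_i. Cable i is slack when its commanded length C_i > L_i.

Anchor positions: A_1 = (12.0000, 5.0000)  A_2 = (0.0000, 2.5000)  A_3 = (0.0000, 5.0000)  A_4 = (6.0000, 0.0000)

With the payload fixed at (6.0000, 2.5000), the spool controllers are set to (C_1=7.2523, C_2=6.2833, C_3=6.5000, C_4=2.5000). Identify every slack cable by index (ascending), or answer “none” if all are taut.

1, 2

cable 1: √((6.0000)²+(2.5000)²)=6.5000, C_1=7.2523: slack
cable 2: √((-6.0000)²+(0.0000)²)=6.0000, C_2=6.2833: slack
cable 3: √((-6.0000)²+(2.5000)²)=6.5000, C_3=6.5000: taut
cable 4: √((0.0000)²+(-2.5000)²)=2.5000, C_4=2.5000: taut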